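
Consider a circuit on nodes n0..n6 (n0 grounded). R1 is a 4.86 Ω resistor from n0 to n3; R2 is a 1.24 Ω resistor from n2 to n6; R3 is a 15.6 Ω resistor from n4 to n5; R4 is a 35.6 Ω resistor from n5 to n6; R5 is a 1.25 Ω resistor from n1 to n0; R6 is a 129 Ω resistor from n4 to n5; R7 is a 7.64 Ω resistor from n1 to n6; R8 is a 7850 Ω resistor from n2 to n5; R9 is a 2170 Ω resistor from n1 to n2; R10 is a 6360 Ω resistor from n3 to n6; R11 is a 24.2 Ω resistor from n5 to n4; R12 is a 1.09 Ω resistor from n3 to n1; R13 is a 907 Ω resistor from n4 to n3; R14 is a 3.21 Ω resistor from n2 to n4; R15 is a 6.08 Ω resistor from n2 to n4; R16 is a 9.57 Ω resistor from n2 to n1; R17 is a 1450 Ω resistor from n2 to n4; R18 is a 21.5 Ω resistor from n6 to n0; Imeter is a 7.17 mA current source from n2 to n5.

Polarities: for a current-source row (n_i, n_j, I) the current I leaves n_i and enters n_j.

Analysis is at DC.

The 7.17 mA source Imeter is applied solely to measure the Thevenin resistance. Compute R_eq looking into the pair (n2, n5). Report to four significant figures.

R_eq = 8.415 Ω

Element admittances at DC:
  Y(R1) = 0.2058 S between n0,n3
  Y(R2) = 0.8065 S between n2,n6
  Y(R3) = 0.06410 S between n4,n5
  Y(R4) = 0.02809 S between n5,n6
  Y(R5) = 0.8000 S between n1,n0
  Y(R6) = 0.007752 S between n4,n5
  Y(R7) = 0.1309 S between n1,n6
  Y(R8) = 0.0001274 S between n2,n5
  Y(R9) = 0.0004608 S between n1,n2
  Y(R10) = 0.0001572 S between n3,n6
  Y(R11) = 0.04132 S between n5,n4
  Y(R12) = 0.9174 S between n3,n1
  Y(R13) = 0.001103 S between n4,n3
  Y(R14) = 0.3115 S between n2,n4
  Y(R15) = 0.1645 S between n2,n4
  Y(R16) = 0.1045 S between n2,n1
  Y(R17) = 0.0006897 S between n2,n4
  Y(R18) = 0.04651 S between n6,n0
  Imeter: injects 0.00717 A into n5 (from n2)
Assemble and solve the 6×6 MNA system:
  V(n1)=-3.267e-05  V(n2)=-0.001256  V(n3)=-1.647e-05  V(n4)=0.01030  V(n5)=0.05908  V(n6)=0.0006348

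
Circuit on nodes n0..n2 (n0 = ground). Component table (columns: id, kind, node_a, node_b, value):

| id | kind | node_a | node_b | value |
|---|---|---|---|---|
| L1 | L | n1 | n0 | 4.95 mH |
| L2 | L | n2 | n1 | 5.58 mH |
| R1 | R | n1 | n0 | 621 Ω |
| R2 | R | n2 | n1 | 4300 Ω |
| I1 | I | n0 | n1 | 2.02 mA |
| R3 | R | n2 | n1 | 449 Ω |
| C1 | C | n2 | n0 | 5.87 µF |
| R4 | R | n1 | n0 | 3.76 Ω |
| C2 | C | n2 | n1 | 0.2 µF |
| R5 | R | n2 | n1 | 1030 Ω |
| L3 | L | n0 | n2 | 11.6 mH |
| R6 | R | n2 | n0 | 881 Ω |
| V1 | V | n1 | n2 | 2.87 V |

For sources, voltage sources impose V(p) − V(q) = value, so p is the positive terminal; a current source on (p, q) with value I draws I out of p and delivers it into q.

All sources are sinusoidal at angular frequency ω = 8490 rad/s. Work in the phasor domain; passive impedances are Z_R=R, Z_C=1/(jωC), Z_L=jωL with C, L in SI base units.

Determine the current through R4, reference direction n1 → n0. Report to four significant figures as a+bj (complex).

0.01185+0.1120j A

Apply KCL at each of the 2 non-ground nodes and solve the resulting linear system.
Node n1: branches {L1, L2, R1, R2, I1, R3, R4, C2, R5, V1} → V_1 = 0.04455+0.4212j
Node n2: branches {L2, R2, R3, C1, C2, R5, L3, R6, V1} → V_2 = -2.825+0.4212j
Source currents: i(V1)=-0.02977-0.05593j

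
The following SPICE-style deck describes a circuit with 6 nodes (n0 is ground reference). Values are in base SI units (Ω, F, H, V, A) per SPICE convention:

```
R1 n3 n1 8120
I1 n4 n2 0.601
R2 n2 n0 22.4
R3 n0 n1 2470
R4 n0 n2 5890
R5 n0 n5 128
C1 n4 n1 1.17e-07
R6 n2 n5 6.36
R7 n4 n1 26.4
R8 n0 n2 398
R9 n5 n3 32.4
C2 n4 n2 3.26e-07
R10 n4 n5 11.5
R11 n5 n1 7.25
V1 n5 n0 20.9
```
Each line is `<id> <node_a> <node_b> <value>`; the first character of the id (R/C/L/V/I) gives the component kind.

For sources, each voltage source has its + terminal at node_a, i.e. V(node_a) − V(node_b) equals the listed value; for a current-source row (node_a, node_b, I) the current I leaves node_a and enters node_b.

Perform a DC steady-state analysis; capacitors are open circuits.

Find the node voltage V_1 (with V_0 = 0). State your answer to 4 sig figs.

MNA unknowns: 5 node voltages V₁..V_5 plus 1 source current (V1)
R1: Y=0.0001232 on G[3,1]
I1: z[4]−=0.601, z[2]+=0.601
R2: Y=0.04464 on G[2,0]
R3: Y=0.0004049 on G[0,1]
R4: Y=0.0001698 on G[0,2]
R5: Y=0.007812 on G[0,5]
C1: Y=0.000 on G[4,1]
R6: Y=0.1572 on G[2,5]
R7: Y=0.03788 on G[4,1]
R8: Y=0.002513 on G[0,2]
R9: Y=0.03086 on G[5,3]
C2: Y=0.000 on G[4,2]
R10: Y=0.08696 on G[4,5]
R11: Y=0.1379 on G[5,1]
V1: row V5−V0=20.9, i_V1 at 5,0
solve → V1=19.74, V2=19.00, V3=20.90, V4=15.73, V5=20.90
aux → i_V1=-1.071

19.74 V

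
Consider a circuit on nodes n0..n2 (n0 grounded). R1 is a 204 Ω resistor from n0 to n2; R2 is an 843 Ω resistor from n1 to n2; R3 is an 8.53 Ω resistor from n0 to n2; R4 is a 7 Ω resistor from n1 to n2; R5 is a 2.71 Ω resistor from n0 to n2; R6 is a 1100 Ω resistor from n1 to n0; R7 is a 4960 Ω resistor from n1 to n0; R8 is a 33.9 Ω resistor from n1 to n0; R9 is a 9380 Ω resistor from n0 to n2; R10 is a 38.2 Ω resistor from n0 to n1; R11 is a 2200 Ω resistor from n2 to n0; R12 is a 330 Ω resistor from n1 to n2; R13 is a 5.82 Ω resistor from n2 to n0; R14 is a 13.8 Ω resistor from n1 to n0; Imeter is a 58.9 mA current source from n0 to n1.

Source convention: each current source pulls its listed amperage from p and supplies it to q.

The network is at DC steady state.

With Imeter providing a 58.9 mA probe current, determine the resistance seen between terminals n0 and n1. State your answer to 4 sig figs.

R_eq = 4.006 Ω

Element admittances at DC:
  Y(R1) = 0.004902 S between n0,n2
  Y(R2) = 0.001186 S between n1,n2
  Y(R3) = 0.1172 S between n0,n2
  Y(R4) = 0.1429 S between n1,n2
  Y(R5) = 0.3690 S between n0,n2
  Y(R6) = 0.0009091 S between n1,n0
  Y(R7) = 0.0002016 S between n1,n0
  Y(R8) = 0.02950 S between n1,n0
  Y(R9) = 0.0001066 S between n0,n2
  Y(R10) = 0.02618 S between n0,n1
  Y(R11) = 0.0004545 S between n2,n0
  Y(R12) = 0.003030 S between n1,n2
  Y(R13) = 0.1718 S between n2,n0
  Y(R14) = 0.07246 S between n1,n0
  Imeter: injects 0.0589 A into n1 (from n0)
Assemble and solve the 2×2 MNA system:
  V(n1)=0.2359  V(n2)=0.04281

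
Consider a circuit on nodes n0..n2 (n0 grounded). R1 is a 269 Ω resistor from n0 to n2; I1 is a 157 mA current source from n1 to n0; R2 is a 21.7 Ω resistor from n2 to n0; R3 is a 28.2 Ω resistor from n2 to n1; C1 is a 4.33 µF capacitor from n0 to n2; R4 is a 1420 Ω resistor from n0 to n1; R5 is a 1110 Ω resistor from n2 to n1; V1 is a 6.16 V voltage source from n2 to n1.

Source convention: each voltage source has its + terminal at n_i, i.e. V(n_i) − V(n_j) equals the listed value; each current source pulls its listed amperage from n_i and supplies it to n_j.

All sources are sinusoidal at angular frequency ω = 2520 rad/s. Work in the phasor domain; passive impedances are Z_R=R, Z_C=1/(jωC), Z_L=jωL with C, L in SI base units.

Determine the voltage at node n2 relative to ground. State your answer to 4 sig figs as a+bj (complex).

-2.888+0.6239j V

Element admittances at ω=2520 rad/s:
  Y(R1) = 0.003717+0.000j S between n0,n2
  I1: injects 0.157 A into n0 (from n1)
  Y(R2) = 0.04608+0.000j S between n2,n0
  Y(R3) = 0.03546+0.000j S between n2,n1
  Y(C1) = 0.000+0.01091j S between n0,n2
  Y(R4) = 0.0007042+0.000j S between n0,n1
  Y(R5) = 0.0009009+0.000j S between n2,n1
  V1: constraint V(n2)−V(n1) = 6.16
Assemble and solve the 3×3 MNA system:
  V(n1)=-9.048+0.6239j  V(n2)=-2.888+0.6239j
  i(V1)=-0.07336+0.0004394j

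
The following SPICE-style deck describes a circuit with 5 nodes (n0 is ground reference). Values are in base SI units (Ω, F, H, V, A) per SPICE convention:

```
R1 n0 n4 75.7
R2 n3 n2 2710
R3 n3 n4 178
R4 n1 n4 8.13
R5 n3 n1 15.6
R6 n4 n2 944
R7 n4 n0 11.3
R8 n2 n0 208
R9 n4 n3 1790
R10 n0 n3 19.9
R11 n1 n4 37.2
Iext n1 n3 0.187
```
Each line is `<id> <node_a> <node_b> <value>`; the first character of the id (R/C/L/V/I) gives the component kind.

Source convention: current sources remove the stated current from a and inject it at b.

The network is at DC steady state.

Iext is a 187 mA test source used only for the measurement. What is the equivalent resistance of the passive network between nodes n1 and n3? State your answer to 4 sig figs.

MNA unknowns: 4 node voltages V₁..V_4
R1: Y=0.01321 on G[0,4]
R2: Y=0.0003690 on G[3,2]
R3: Y=0.005618 on G[3,4]
R4: Y=0.1230 on G[1,4]
R5: Y=0.06410 on G[3,1]
R6: Y=0.001059 on G[4,2]
R7: Y=0.08850 on G[4,0]
R8: Y=0.004808 on G[2,0]
R9: Y=0.0005587 on G[4,3]
R10: Y=0.05025 on G[0,3]
R11: Y=0.02688 on G[1,4]
Iext: z[1]−=0.187, z[3]+=0.187
solve → V1=-0.9211, V2=-0.02535, V3=1.032, V4=-0.5088

R_eq = 10.45 Ω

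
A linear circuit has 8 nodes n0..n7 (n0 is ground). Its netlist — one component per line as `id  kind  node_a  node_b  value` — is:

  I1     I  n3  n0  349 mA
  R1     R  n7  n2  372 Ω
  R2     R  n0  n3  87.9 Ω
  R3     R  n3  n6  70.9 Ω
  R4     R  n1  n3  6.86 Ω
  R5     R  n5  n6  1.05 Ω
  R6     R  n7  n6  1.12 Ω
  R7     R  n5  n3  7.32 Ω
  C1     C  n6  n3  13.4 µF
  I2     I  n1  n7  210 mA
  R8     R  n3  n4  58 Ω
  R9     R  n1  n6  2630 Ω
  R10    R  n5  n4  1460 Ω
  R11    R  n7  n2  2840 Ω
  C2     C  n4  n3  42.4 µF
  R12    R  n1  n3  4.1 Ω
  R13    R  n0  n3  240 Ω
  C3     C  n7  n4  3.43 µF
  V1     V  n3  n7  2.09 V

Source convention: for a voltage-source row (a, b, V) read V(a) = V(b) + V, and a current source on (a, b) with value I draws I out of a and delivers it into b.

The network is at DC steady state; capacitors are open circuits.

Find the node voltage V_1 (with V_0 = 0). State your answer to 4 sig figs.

-22.99 V

Apply KCL at each of the 7 non-ground nodes and solve the resulting linear system.
Node n1: branches {R4, I2, R9, R12} → V_1 = -22.99
Node n2: branches {R1, R11} → V_2 = -24.54
Node n3: branches {I1, R2, R3, R4, R7, C1, R8, C2, R12, R13, V1} → V_3 = -22.45
Node n4: branches {R8, R10, C2, C3} → V_4 = -22.51
Node n5: branches {R5, R7, R10} → V_5 = -24.04
Node n6: branches {R3, R5, R6, C1, R9} → V_6 = -24.27
Node n7: branches {R1, R6, I2, R11, C3, V1} → V_7 = -24.54
Source currents: i(V1)=-0.4541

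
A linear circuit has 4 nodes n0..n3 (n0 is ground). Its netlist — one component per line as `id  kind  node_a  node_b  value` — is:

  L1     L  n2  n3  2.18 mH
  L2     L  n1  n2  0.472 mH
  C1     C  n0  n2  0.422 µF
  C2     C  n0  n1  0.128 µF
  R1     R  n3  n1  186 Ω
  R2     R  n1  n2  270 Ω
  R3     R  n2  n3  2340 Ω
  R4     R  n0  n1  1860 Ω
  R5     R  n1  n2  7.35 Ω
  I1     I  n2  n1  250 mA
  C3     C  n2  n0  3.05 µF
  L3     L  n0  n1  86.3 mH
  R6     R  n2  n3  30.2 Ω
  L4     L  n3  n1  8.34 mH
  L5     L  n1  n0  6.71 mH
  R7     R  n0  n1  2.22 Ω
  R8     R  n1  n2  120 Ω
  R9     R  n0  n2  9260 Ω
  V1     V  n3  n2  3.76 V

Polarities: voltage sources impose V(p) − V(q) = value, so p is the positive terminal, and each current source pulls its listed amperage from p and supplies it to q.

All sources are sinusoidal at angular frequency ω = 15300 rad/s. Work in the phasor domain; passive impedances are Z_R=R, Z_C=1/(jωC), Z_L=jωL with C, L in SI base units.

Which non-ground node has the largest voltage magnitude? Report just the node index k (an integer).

3

Apply KCL at each of the 3 non-ground nodes and solve the resulting linear system.
Node n1: branches {L2, C2, R1, R2, R4, R5, I1, L3, L4, L5, R7, R8} → V_1 = -0.05438+0.1631j
Node n2: branches {L1, L2, C1, R2, R3, R5, I1, C3, R6, R8, R9, V1} → V_2 = -1.392-0.4383j
Node n3: branches {L1, R1, R3, R6, L4, V1} → V_3 = 2.368-0.4383j
Source currents: i(V1)=-0.1344+0.1349j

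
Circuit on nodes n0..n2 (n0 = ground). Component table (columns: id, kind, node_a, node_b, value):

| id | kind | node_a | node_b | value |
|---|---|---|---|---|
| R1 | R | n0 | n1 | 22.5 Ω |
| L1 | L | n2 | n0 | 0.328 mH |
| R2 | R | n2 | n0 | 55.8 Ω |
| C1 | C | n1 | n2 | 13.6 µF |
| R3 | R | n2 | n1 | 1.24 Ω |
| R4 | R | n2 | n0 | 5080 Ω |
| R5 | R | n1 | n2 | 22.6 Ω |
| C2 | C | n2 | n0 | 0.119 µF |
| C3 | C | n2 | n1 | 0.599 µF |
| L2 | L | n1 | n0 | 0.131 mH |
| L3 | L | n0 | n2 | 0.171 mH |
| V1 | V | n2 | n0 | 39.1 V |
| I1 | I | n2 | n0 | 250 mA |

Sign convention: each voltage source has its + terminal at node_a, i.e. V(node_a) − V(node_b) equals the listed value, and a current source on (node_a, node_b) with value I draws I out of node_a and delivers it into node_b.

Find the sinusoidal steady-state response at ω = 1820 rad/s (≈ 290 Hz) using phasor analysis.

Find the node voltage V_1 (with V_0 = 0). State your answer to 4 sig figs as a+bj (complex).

1.406+7.678j V

Apply KCL at each of the 2 non-ground nodes and solve the resulting linear system.
Node n1: branches {R1, C1, R3, R5, C3, L2} → V_1 = 1.406+7.678j
Node n2: branches {L1, R2, C1, R3, R4, R5, C2, C3, L3, V1, I1} → V_2 = 39.10+0.000j
Source currents: i(V1)=-33.22+196.7j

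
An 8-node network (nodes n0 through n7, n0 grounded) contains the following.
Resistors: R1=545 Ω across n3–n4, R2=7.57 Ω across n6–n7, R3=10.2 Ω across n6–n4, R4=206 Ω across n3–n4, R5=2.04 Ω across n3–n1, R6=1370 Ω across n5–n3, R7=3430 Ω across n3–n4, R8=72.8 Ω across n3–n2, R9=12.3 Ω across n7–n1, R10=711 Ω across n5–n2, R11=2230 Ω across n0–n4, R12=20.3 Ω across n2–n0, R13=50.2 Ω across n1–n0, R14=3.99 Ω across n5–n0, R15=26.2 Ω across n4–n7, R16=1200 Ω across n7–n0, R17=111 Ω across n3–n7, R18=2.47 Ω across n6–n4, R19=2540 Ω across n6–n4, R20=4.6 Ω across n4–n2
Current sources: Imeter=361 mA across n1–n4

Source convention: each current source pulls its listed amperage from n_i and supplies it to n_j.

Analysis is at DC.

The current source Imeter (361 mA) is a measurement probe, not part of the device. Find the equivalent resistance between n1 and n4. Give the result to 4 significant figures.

Element admittances at DC:
  Y(R1) = 0.001835 S between n3,n4
  Y(R2) = 0.1321 S between n6,n7
  Y(R3) = 0.09804 S between n6,n4
  Y(R4) = 0.004854 S between n3,n4
  Y(R5) = 0.4902 S between n3,n1
  Y(R6) = 0.0007299 S between n5,n3
  Y(R7) = 0.0002915 S between n3,n4
  Y(R8) = 0.01374 S between n3,n2
  Y(R9) = 0.08130 S between n7,n1
  Y(R10) = 0.001406 S between n5,n2
  Y(R11) = 0.0004484 S between n0,n4
  Y(R12) = 0.04926 S between n2,n0
  Y(R13) = 0.01992 S between n1,n0
  Y(R14) = 0.2506 S between n5,n0
  Y(R15) = 0.03817 S between n4,n7
  Y(R16) = 0.0008333 S between n7,n0
  Y(R17) = 0.009009 S between n3,n7
  Y(R18) = 0.4049 S between n6,n4
  Y(R19) = 0.0003937 S between n6,n4
  Y(R20) = 0.2174 S between n4,n2
  Imeter: injects 0.361 A into n4 (from n1)
Assemble and solve the 7×7 MNA system:
  V(n1)=-2.650  V(n2)=1.065  V(n3)=-2.447  V(n4)=1.535  V(n5)=-0.001143  V(n6)=1.199  V(n7)=-0.07825

R_eq = 11.59 Ω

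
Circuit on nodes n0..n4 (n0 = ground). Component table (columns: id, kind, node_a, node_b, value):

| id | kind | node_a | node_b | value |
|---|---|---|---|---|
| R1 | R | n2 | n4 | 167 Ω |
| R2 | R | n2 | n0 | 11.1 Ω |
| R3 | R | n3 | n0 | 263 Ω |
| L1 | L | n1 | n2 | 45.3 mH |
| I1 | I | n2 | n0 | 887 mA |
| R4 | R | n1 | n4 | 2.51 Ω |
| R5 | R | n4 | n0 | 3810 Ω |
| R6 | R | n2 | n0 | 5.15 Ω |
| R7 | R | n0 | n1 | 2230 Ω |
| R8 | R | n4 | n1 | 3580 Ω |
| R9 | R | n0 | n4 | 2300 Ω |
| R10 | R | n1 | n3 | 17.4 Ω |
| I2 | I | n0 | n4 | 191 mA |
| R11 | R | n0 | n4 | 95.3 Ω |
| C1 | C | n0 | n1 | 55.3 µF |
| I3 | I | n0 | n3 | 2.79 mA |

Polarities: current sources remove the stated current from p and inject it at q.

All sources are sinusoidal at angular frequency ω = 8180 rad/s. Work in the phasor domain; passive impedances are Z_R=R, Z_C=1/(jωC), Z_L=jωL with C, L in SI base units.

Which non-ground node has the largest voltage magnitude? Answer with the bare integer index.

2

Apply KCL at each of the 4 non-ground nodes and solve the resulting linear system.
Node n1: branches {L1, R4, R7, R8, R10, C1} → V_1 = 0.03480-0.3723j
Node n2: branches {R1, R2, L1, I1, R6} → V_2 = -3.050-0.03605j
Node n3: branches {R3, R10, I3} → V_3 = 0.07818-0.3492j
Node n4: branches {R1, R4, R5, R8, R9, I2, R11} → V_4 = 0.4487-0.3574j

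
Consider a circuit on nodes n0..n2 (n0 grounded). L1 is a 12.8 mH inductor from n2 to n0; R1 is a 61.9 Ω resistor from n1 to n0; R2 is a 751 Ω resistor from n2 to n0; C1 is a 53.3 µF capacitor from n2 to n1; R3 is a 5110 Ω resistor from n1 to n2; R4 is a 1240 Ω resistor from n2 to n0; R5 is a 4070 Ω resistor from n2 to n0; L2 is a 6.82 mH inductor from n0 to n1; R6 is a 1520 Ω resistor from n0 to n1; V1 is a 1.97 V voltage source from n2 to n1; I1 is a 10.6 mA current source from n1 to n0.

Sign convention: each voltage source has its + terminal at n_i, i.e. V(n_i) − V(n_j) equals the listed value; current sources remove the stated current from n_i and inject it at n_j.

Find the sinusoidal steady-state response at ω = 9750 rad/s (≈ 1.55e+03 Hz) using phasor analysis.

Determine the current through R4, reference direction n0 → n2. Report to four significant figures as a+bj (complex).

-0.0009995+4.442e-05j A

Apply KCL at each of the 2 non-ground nodes and solve the resulting linear system.
Node n1: branches {R1, C1, R3, L2, R6, V1, I1} → V_1 = -0.7307-0.05508j
Node n2: branches {L1, R2, C1, R3, R4, R5, V1} → V_2 = 1.239-0.05508j
Source currents: i(V1)=-0.002898-1.014j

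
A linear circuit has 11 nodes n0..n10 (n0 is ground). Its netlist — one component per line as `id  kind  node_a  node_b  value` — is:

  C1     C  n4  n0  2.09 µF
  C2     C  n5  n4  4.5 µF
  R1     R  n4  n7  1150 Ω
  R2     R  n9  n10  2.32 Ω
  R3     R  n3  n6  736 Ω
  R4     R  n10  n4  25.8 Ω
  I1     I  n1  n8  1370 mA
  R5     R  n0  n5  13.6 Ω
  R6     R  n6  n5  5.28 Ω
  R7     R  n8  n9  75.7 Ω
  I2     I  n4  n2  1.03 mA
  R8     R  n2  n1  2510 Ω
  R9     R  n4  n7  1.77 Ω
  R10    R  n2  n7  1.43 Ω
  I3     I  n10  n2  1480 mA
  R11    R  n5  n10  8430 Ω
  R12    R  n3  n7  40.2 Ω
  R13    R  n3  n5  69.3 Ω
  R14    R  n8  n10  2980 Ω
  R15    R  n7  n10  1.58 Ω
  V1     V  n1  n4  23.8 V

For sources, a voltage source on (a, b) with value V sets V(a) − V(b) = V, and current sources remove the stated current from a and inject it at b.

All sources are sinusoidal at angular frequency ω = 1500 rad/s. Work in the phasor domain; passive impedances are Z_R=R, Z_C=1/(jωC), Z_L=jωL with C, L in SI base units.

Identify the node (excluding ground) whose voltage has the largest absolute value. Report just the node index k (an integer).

8

MNA unknowns: 10 node voltages V₁..V_10 plus 1 source current (V1)
C1: Y=0.000+0.003135j on G[4,0]
C2: Y=0.000+0.006750j on G[5,4]
R1: Y=0.0008696+0.000j on G[4,7]
R2: Y=0.4310+0.000j on G[9,10]
R3: Y=0.001359+0.000j on G[3,6]
R4: Y=0.03876+0.000j on G[10,4]
I1: z[1]−=1.37, z[8]+=1.37
R5: Y=0.07353+0.000j on G[0,5]
R6: Y=0.1894+0.000j on G[6,5]
R7: Y=0.01321+0.000j on G[8,9]
I2: z[4]−=0.00103, z[2]+=0.00103
R8: Y=0.0003984+0.000j on G[2,1]
R9: Y=0.5650+0.000j on G[4,7]
R10: Y=0.6993+0.000j on G[2,7]
I3: z[10]−=1.48, z[2]+=1.48
R11: Y=0.0001186+0.000j on G[5,10]
R12: Y=0.02488+0.000j on G[3,7]
R13: Y=0.01443+0.000j on G[3,5]
R14: Y=0.0003356+0.000j on G[8,10]
R15: Y=0.6329+0.000j on G[7,10]
V1: row V1−V4=23.8, i_V1 at 1,4
solve → V1=22.73+1.178j, V2=3.342+1.160j, V3=0.7620+0.7272j, V4=-1.067+1.178j, V5=0.05021+0.04550j, V6=0.05528+0.05036j, V7=1.213+1.160j, V8=105.1+1.160j, V9=4.015+1.160j, V10=0.9179+1.160j
aux → i_V1=-1.378-7.188e-06j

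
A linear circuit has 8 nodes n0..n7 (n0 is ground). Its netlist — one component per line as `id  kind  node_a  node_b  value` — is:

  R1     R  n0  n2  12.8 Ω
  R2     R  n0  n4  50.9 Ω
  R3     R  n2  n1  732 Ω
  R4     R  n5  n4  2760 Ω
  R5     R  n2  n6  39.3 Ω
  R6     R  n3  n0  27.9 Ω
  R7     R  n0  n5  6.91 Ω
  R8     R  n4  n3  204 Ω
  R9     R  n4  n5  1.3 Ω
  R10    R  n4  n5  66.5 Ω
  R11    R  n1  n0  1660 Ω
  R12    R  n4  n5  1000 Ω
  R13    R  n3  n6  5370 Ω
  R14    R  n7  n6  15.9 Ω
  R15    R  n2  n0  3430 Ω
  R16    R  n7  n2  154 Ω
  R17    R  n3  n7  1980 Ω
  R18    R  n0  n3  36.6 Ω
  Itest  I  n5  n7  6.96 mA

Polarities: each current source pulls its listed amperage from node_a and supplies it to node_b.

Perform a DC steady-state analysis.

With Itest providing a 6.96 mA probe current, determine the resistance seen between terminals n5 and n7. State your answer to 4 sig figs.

R_eq = 57.55 Ω

MNA unknowns: 7 node voltages V₁..V_7
R1: Y=0.07812 on G[0,2]
R2: Y=0.01965 on G[0,4]
R3: Y=0.001366 on G[2,1]
R4: Y=0.0003623 on G[5,4]
R5: Y=0.02545 on G[2,6]
R6: Y=0.03584 on G[3,0]
R7: Y=0.1447 on G[0,5]
R8: Y=0.004902 on G[4,3]
R9: Y=0.7692 on G[4,5]
R10: Y=0.01504 on G[4,5]
R11: Y=0.0006024 on G[1,0]
R12: Y=0.001000 on G[4,5]
R13: Y=0.0001862 on G[3,6]
R14: Y=0.06289 on G[7,6]
R15: Y=0.0002915 on G[2,0]
R16: Y=0.006494 on G[7,2]
R17: Y=0.0005051 on G[3,7]
R18: Y=0.02732 on G[0,3]
Itest: z[5]−=0.00696, z[7]+=0.00696
solve → V1=0.05922, V2=0.08533, V3=0.0005429, V4=-0.04003, V5=-0.04128, V6=0.2798, V7=0.3593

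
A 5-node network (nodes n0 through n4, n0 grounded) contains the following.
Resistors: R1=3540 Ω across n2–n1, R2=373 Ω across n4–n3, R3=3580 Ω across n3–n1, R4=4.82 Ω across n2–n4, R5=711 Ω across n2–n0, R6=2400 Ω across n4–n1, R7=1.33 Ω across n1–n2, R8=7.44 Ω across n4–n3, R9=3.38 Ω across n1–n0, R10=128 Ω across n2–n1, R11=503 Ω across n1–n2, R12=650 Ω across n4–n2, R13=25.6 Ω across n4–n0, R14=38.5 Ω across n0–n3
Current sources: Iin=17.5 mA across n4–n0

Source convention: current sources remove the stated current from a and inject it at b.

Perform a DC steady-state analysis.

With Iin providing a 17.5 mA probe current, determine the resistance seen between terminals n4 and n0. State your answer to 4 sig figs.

R_eq = 5.988 Ω

Element admittances at DC:
  Y(R1) = 0.0002825 S between n2,n1
  Y(R2) = 0.002681 S between n4,n3
  Y(R3) = 0.0002793 S between n3,n1
  Y(R4) = 0.2075 S between n2,n4
  Y(R5) = 0.001406 S between n2,n0
  Y(R6) = 0.0004167 S between n4,n1
  Y(R7) = 0.7519 S between n1,n2
  Y(R8) = 0.1344 S between n4,n3
  Y(R9) = 0.2959 S between n1,n0
  Y(R10) = 0.007812 S between n2,n1
  Y(R11) = 0.001988 S between n1,n2
  Y(R12) = 0.001538 S between n4,n2
  Y(R13) = 0.03906 S between n4,n0
  Y(R14) = 0.02597 S between n0,n3
  Iin: injects 0.0175 A into n0 (from n4)
Assemble and solve the 4×4 MNA system:
  V(n1)=-0.03734  V(n2)=-0.05179  V(n3)=-0.08801  V(n4)=-0.1048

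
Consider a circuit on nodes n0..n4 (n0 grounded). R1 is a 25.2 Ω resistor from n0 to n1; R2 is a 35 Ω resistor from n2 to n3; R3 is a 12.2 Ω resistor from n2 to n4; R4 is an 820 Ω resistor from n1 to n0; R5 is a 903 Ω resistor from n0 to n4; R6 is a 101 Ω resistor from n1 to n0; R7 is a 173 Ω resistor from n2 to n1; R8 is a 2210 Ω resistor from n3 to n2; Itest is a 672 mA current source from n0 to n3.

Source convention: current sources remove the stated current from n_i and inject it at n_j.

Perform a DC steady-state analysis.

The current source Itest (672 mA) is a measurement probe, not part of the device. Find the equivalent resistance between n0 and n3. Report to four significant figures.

R_eq = 193.6 Ω

Element admittances at DC:
  Y(R1) = 0.03968 S between n0,n1
  Y(R2) = 0.02857 S between n2,n3
  Y(R3) = 0.08197 S between n2,n4
  Y(R4) = 0.001220 S between n1,n0
  Y(R5) = 0.001107 S between n0,n4
  Y(R6) = 0.009901 S between n1,n0
  Y(R7) = 0.005780 S between n2,n1
  Y(R8) = 0.0004525 S between n3,n2
  Itest: injects 0.672 A into n3 (from n0)
Assemble and solve the 4×4 MNA system:
  V(n1)=10.93  V(n2)=107.0  V(n3)=130.1  V(n4)=105.5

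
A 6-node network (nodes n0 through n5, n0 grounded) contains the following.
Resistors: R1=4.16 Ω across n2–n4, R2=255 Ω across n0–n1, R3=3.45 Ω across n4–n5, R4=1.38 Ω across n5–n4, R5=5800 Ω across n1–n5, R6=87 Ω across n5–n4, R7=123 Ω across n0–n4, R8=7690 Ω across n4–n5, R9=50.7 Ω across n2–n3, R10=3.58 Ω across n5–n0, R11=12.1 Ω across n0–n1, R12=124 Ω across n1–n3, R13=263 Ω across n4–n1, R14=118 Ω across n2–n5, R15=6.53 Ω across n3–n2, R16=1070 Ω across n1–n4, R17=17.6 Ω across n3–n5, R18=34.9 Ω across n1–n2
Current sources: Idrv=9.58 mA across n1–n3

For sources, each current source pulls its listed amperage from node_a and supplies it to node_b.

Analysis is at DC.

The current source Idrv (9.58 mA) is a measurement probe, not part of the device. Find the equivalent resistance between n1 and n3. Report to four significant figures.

R_eq = 13.48 Ω

Element admittances at DC:
  Y(R1) = 0.2404 S between n2,n4
  Y(R2) = 0.003922 S between n0,n1
  Y(R3) = 0.2899 S between n4,n5
  Y(R4) = 0.7246 S between n5,n4
  Y(R5) = 0.0001724 S between n1,n5
  Y(R6) = 0.01149 S between n5,n4
  Y(R7) = 0.008130 S between n0,n4
  Y(R8) = 0.0001300 S between n4,n5
  Y(R9) = 0.01972 S between n2,n3
  Y(R10) = 0.2793 S between n5,n0
  Y(R11) = 0.08264 S between n0,n1
  Y(R12) = 0.008065 S between n1,n3
  Y(R13) = 0.003802 S between n4,n1
  Y(R14) = 0.008475 S between n2,n5
  Y(R15) = 0.1531 S between n3,n2
  Y(R16) = 0.0009346 S between n1,n4
  Y(R17) = 0.05682 S between n3,n5
  Y(R18) = 0.02865 S between n1,n2
  Idrv: injects 0.00958 A into n3 (from n1)
Assemble and solve the 5×5 MNA system:
  V(n1)=-0.06229  V(n2)=0.03325  V(n3)=0.06683  V(n4)=0.02101  V(n5)=0.01869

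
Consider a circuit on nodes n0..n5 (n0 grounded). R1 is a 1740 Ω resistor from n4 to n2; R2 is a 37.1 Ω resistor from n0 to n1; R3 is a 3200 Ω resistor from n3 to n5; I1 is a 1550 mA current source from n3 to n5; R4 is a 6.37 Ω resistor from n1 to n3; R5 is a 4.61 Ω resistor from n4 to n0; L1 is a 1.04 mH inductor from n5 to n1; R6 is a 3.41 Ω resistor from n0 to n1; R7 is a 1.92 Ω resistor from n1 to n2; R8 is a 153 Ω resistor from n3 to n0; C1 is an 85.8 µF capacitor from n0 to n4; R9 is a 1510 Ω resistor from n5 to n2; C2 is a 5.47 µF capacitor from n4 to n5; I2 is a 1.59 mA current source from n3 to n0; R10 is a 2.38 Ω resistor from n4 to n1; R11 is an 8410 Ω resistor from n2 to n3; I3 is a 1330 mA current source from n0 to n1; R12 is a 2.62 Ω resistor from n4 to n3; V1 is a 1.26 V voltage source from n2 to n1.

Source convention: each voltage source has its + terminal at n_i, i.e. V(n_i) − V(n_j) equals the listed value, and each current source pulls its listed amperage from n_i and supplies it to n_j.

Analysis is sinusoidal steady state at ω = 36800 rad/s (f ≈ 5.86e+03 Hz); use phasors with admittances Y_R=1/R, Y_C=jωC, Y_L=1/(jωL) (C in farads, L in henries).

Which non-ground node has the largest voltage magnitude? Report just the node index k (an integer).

5

Apply KCL at each of the 5 non-ground nodes and solve the resulting linear system.
Node n1: branches {R2, R4, L1, R6, R7, R10, I3, V1} → V_1 = 0.7843-0.1972j
Node n2: branches {R1, R7, R9, R11, V1} → V_2 = 2.044-0.1972j
Node n3: branches {R3, I1, R4, R8, I2, R11, R12} → V_3 = -2.587-0.3023j
Node n4: branches {R1, R5, C1, C2, R10, R12} → V_4 = 0.04422-0.3435j
Node n5: branches {R3, I1, L1, R9, C2} → V_5 = -0.01616-9.217j
Source currents: i(V1)=-0.6593-0.006070j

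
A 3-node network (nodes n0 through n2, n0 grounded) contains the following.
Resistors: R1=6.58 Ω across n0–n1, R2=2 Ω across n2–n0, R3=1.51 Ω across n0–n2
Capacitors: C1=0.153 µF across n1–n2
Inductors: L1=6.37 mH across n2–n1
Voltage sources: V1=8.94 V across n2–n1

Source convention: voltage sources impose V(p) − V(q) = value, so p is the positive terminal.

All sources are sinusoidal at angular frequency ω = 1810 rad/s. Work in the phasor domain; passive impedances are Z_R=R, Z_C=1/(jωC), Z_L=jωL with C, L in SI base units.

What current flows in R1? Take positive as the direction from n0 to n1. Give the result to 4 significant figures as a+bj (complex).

1.202+0.000j A

Apply KCL at each of the 2 non-ground nodes and solve the resulting linear system.
Node n1: branches {R1, C1, L1, V1} → V_1 = -7.906+0.000j
Node n2: branches {C1, R2, R3, L1, V1} → V_2 = 1.034+0.000j
Source currents: i(V1)=-1.202+0.7729j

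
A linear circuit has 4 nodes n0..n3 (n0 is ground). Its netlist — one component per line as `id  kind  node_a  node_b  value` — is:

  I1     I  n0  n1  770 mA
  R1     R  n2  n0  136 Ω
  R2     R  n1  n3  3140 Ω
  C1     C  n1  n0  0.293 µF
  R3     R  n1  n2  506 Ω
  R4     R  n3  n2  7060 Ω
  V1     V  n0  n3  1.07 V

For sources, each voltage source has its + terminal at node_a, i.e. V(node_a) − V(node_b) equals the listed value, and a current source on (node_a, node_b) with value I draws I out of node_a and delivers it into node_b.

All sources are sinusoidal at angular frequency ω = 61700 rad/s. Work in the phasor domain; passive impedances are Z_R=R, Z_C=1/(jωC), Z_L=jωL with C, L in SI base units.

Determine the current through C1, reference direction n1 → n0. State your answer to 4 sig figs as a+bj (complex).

0.7614+0.07928j A

MNA unknowns: 3 node voltages V₁..V_3 plus 1 source current (V1)
I1: z[0]−=0.77, z[1]+=0.77
R1: Y=0.007353+0.000j on G[2,0]
R2: Y=0.0003185+0.000j on G[1,3]
C1: Y=0.000+0.01808j on G[1,0]
R3: Y=0.001976+0.000j on G[1,2]
R4: Y=0.0001416+0.000j on G[3,2]
V1: row V0−V3=1.07, i_V1 at 0,3
solve → V1=4.385-42.12j, V2=0.8991-8.788j, V3=-1.070+0.000j
aux → i_V1=-0.002016+0.01466j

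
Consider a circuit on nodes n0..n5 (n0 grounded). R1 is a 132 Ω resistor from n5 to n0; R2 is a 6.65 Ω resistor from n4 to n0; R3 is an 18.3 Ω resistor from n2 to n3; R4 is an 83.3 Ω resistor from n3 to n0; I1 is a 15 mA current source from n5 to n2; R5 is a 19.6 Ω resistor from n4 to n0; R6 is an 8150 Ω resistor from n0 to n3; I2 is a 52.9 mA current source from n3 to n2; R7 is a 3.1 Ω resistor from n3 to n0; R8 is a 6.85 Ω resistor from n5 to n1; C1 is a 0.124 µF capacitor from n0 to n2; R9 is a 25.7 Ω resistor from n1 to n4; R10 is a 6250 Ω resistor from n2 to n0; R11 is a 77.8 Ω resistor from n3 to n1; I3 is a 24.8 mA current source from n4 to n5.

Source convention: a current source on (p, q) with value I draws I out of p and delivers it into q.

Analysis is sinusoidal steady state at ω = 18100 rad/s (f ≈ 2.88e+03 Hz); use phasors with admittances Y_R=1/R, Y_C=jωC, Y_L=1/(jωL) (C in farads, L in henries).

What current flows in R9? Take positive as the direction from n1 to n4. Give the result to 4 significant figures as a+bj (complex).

Apply KCL at each of the 5 non-ground nodes and solve the resulting linear system.
Node n1: branches {R8, R9, R11} → V_1 = 0.1120-0.002033j
Node n2: branches {R3, I1, I2, C1, R10} → V_2 = 1.283-0.06083j
Node n3: branches {R3, R4, R6, I2, R7, R11} → V_3 = 0.04631-0.008330j
Node n4: branches {R2, R5, R9, I3} → V_4 = -0.08507-0.0003292j
Node n5: branches {R1, I1, R8, I3} → V_5 = 0.1703-0.001933j

0.007667-6.630e-05j A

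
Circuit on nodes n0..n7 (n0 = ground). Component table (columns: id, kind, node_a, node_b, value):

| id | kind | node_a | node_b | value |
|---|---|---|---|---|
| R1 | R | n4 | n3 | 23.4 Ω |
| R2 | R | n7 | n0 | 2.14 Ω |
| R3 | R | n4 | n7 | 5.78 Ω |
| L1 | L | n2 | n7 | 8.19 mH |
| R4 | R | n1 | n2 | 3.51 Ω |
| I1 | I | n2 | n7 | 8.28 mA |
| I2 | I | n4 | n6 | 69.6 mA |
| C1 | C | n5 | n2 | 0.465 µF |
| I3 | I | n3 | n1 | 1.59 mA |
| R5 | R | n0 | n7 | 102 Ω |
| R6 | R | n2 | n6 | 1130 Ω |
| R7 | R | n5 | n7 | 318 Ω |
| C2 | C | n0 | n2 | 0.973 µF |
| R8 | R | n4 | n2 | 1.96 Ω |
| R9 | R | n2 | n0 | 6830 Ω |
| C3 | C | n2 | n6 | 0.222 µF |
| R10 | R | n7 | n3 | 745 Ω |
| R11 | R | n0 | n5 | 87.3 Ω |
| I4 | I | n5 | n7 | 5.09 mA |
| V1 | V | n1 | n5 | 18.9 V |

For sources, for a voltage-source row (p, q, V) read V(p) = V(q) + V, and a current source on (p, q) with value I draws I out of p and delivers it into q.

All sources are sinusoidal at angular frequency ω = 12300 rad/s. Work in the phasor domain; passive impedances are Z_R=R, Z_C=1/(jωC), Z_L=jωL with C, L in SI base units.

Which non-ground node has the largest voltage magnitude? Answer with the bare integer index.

6

MNA unknowns: 7 node voltages V₁..V_7 plus 1 source current (V1)
R1: Y=0.04274+0.000j on G[4,3]
R2: Y=0.4673+0.000j on G[7,0]
R3: Y=0.1730+0.000j on G[4,7]
L1: Y=0.000-0.009927j on G[2,7]
R4: Y=0.2849+0.000j on G[1,2]
I1: z[2]−=0.00828, z[7]+=0.00828
I2: z[4]−=0.0696, z[6]+=0.0696
C1: Y=0.000+0.005719j on G[5,2]
I3: z[3]−=0.00159, z[1]+=0.00159
R5: Y=0.009804+0.000j on G[0,7]
R6: Y=0.0008850+0.000j on G[2,6]
R7: Y=0.003145+0.000j on G[5,7]
C2: Y=0.000+0.01197j on G[0,2]
R8: Y=0.5102+0.000j on G[4,2]
R9: Y=0.0001464+0.000j on G[2,0]
C3: Y=0.000+0.002731j on G[2,6]
R10: Y=0.001342+0.000j on G[7,3]
R11: Y=0.01145+0.000j on G[0,5]
I4: z[5]−=0.00509, z[7]+=0.00509
V1: row V1−V5=18.9, i_V1 at 1,5
solve → V1=3.012+0.2043j, V2=2.199-0.1476j, V3=1.557-0.1233j, V4=1.631-0.1253j, V5=-15.89+0.2043j, V6=9.675-23.21j, V7=0.3771-0.06002j
aux → i_V1=-0.2301-0.1003j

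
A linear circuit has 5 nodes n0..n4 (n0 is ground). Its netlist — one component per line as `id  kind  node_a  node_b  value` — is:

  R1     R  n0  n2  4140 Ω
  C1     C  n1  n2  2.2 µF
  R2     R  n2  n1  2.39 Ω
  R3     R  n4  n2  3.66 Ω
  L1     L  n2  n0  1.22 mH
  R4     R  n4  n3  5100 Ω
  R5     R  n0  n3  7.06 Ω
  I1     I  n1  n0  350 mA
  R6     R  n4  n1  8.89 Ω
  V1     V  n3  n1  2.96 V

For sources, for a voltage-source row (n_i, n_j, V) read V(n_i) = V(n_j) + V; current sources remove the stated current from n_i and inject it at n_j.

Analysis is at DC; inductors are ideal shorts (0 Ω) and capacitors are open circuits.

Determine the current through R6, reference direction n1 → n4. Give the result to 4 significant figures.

MNA unknowns: 4 node voltages V₁..V_4 plus 2 source currents (L1, V1)
R1: Y=0.0002415 on G[0,2]
C1: Y=0.000 on G[1,2]
R2: Y=0.4184 on G[2,1]
R3: Y=0.2732 on G[4,2]
L1: row V2−V0=0, i_L1 at 2,0
R4: Y=0.0001961 on G[4,3]
R5: Y=0.1416 on G[0,3]
I1: z[1]−=0.35, z[0]+=0.35
R6: Y=0.1125 on G[4,1]
V1: row V3−V1=2.96, i_V1 at 3,1
solve → V1=-1.203, V2=0.000, V3=1.757, V4=-0.3497
aux → i_L1=-0.5989, i_V1=-0.2493

-0.09597 A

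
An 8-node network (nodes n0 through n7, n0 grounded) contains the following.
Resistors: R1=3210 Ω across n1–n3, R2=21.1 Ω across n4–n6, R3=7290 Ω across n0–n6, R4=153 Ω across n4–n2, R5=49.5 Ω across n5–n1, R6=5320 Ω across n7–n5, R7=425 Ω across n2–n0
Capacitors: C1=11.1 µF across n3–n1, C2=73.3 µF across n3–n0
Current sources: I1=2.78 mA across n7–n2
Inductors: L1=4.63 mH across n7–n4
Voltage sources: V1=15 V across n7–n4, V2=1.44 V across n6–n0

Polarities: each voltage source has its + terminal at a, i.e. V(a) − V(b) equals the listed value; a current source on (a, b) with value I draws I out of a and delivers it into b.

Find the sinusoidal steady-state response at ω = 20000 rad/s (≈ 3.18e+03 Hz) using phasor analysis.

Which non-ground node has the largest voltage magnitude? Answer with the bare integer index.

Element admittances at ω=20000 rad/s:
  Y(R1) = 0.0003115+0.000j S between n1,n3
  Y(R2) = 0.04739+0.000j S between n4,n6
  Y(R3) = 0.0001372+0.000j S between n0,n6
  Y(C1) = 0.000+0.2220j S between n3,n1
  Y(R4) = 0.006536+0.000j S between n4,n2
  Y(R5) = 0.02020+0.000j S between n5,n1
  Y(C2) = 0.000+1.466j S between n3,n0
  Y(R6) = 0.0001880+0.000j S between n7,n5
  I1: injects 0.00278 A into n2 (from n7)
  Y(R7) = 0.002353+0.000j S between n2,n0
  Y(L1) = 0.000-0.01080j S between n7,n4
  V1: constraint V(n7)−V(n4) = 15
  V2: constraint V(n6)−V(n0) = 1.44
Assemble and solve the 9×9 MNA system:
  V(n1)=3.437e-05-0.01576j  V(n2)=1.278-4.376e-05j  V(n3)=1.994e-06-0.002072j  V(n4)=1.312-5.951e-05j  V(n5)=0.1504-0.01561j  V(n6)=1.440+0.000j  V(n7)=16.31-5.951e-05j
  i(V1)=-0.005818+0.1620j  i(V2)=-0.006242-2.820e-06j

7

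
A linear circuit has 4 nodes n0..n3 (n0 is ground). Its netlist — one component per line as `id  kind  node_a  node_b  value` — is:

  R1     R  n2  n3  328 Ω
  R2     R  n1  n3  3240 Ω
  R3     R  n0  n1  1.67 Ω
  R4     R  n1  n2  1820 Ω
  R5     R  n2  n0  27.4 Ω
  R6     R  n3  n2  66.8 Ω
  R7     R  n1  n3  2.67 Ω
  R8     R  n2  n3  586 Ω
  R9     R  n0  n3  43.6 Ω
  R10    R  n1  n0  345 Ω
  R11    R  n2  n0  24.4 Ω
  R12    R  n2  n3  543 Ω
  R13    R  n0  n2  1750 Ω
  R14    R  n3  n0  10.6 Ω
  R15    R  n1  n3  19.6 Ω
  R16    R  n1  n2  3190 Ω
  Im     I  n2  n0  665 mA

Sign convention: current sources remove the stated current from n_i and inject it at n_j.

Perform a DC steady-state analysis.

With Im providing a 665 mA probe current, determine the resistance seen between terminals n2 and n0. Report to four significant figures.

Element admittances at DC:
  Y(R1) = 0.003049 S between n2,n3
  Y(R2) = 0.0003086 S between n1,n3
  Y(R3) = 0.5988 S between n0,n1
  Y(R4) = 0.0005495 S between n1,n2
  Y(R5) = 0.03650 S between n2,n0
  Y(R6) = 0.01497 S between n3,n2
  Y(R7) = 0.3745 S between n1,n3
  Y(R8) = 0.001706 S between n2,n3
  Y(R9) = 0.02294 S between n0,n3
  Y(R10) = 0.002899 S between n1,n0
  Y(R11) = 0.04098 S between n2,n0
  Y(R12) = 0.001842 S between n2,n3
  Y(R13) = 0.0005714 S between n0,n2
  Y(R14) = 0.09434 S between n3,n0
  Y(R15) = 0.05102 S between n1,n3
  Y(R16) = 0.0003135 S between n1,n2
  Im: injects 0.665 A into n0 (from n2)
Assemble and solve the 3×3 MNA system:
  V(n1)=-0.1623  V(n2)=-6.701  V(n3)=-0.3783

R_eq = 10.08 Ω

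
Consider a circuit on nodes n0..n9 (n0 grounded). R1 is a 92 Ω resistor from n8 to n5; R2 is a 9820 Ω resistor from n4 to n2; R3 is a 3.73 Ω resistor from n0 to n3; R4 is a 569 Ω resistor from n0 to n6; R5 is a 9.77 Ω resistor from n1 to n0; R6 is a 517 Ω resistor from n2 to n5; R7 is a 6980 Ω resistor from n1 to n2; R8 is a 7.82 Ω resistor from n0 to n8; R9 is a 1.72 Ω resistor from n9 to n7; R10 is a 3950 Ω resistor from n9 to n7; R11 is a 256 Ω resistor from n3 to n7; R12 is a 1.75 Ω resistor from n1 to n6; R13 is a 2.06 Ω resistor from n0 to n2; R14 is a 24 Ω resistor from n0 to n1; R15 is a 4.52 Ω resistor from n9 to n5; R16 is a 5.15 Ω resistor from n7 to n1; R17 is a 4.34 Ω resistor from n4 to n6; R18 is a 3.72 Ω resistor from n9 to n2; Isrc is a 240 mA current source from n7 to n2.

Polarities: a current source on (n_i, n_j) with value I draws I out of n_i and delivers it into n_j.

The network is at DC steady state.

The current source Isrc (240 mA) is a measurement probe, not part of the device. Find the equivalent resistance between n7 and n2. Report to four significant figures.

Element admittances at DC:
  Y(R1) = 0.01087 S between n8,n5
  Y(R2) = 0.0001018 S between n4,n2
  Y(R3) = 0.2681 S between n0,n3
  Y(R4) = 0.001757 S between n0,n6
  Y(R5) = 0.1024 S between n1,n0
  Y(R6) = 0.001934 S between n2,n5
  Y(R7) = 0.0001433 S between n1,n2
  Y(R8) = 0.1279 S between n0,n8
  Y(R9) = 0.5814 S between n9,n7
  Y(R10) = 0.0002532 S between n9,n7
  Y(R11) = 0.003906 S between n3,n7
  Y(R12) = 0.5714 S between n1,n6
  Y(R13) = 0.4854 S between n0,n2
  Y(R14) = 0.04167 S between n0,n1
  Y(R15) = 0.2212 S between n9,n5
  Y(R16) = 0.1942 S between n7,n1
  Y(R17) = 0.2304 S between n4,n6
  Y(R18) = 0.2688 S between n9,n2
  Isrc: injects 0.24 A into n2 (from n7)
Assemble and solve the 9×9 MNA system:
  V(n1)=-0.4400  V(n2)=0.1475  V(n3)=-0.01107  V(n4)=-0.4383  V(n5)=-0.4486  V(n6)=-0.4386  V(n7)=-0.7711  V(n8)=-0.03514  V(n9)=-0.4741

R_eq = 3.827 Ω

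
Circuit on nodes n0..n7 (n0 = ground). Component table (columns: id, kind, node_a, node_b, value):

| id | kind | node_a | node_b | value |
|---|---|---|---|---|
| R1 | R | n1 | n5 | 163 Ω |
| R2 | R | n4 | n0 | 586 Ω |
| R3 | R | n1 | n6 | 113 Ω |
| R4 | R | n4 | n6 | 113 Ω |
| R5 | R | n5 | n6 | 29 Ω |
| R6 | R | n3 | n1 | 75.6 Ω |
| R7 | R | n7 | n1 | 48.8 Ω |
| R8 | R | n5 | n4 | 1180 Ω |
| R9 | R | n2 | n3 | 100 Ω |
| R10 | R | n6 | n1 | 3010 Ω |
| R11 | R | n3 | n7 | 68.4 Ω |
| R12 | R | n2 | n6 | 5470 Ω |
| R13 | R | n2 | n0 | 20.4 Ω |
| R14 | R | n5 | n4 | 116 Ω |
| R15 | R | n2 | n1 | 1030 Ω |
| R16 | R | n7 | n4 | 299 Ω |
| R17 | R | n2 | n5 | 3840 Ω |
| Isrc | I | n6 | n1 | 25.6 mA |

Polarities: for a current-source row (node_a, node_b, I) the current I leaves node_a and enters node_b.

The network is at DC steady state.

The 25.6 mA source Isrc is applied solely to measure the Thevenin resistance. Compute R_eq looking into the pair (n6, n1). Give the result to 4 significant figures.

R_eq = 56.75 Ω

MNA unknowns: 7 node voltages V₁..V_7
R1: Y=0.006135 on G[1,5]
R2: Y=0.001706 on G[4,0]
R3: Y=0.008850 on G[1,6]
R4: Y=0.008850 on G[4,6]
R5: Y=0.03448 on G[5,6]
R6: Y=0.01323 on G[3,1]
R7: Y=0.02049 on G[7,1]
R8: Y=0.0008475 on G[5,4]
R9: Y=0.01000 on G[2,3]
R10: Y=0.0003322 on G[6,1]
R11: Y=0.01462 on G[3,7]
R12: Y=0.0001828 on G[2,6]
R13: Y=0.04902 on G[2,0]
R14: Y=0.008621 on G[5,4]
R15: Y=0.0009709 on G[2,1]
R16: Y=0.003344 on G[7,4]
R17: Y=0.0002604 on G[2,5]
Isrc: z[6]−=0.0256, z[1]+=0.0256
solve → V1=0.3060, V2=0.02690, V3=0.1771, V4=-0.7728, V5=-0.8933, V6=-1.147, V7=0.1632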